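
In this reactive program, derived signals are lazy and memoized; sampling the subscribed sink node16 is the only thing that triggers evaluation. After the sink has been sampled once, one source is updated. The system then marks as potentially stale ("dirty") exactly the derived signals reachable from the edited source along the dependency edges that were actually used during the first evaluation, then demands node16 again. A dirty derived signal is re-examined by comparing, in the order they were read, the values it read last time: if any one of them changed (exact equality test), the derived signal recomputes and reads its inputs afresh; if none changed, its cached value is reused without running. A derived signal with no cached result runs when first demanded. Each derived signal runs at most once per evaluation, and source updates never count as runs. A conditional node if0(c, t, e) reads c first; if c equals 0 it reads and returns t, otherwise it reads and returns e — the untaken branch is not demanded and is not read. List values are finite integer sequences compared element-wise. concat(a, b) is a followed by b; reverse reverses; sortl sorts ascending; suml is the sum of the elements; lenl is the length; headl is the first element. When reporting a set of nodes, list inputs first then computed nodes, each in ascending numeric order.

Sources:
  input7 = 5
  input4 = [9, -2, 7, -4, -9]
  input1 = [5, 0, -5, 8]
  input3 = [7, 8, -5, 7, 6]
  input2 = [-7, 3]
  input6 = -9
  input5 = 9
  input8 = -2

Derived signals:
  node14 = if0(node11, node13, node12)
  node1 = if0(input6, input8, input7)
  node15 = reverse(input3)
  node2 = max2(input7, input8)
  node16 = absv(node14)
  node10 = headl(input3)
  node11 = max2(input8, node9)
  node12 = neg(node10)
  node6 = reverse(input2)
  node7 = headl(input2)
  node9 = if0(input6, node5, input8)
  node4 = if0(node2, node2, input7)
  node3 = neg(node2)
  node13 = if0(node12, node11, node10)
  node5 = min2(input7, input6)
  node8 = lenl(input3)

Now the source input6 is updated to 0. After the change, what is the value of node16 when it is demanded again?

First demand of the output computes:
  node9 = if0(input6=-9 -> else branch input8) = -2
  node10 = headl([7, 8, -5, 7, 6]) = 7
  node11 = max2(-2, -2) = -2
  node12 = neg(7) = -7
  node14 = if0(node11=-2 -> else branch node12) = -7
  node16 = absv(-7) = 7

After the edit, cleaning proceeds:
  node5: had never run; runs now, result 0.
  node9: a read changed (input6 -9->0) — executes, giving 0.
  node11: a read changed (node9 -2->0) — executes, giving 0.
  node13: had never run; runs now, result 7.
  node14: a read changed (node11 -2->0) — executes, giving 7.
  node16: a read changed (node14 -7->7) — executes, giving 7 — identical to its old value.

Note the branch switch — node5, node13 had no cache and run now for the first time.

Demanding node16 again yields 7.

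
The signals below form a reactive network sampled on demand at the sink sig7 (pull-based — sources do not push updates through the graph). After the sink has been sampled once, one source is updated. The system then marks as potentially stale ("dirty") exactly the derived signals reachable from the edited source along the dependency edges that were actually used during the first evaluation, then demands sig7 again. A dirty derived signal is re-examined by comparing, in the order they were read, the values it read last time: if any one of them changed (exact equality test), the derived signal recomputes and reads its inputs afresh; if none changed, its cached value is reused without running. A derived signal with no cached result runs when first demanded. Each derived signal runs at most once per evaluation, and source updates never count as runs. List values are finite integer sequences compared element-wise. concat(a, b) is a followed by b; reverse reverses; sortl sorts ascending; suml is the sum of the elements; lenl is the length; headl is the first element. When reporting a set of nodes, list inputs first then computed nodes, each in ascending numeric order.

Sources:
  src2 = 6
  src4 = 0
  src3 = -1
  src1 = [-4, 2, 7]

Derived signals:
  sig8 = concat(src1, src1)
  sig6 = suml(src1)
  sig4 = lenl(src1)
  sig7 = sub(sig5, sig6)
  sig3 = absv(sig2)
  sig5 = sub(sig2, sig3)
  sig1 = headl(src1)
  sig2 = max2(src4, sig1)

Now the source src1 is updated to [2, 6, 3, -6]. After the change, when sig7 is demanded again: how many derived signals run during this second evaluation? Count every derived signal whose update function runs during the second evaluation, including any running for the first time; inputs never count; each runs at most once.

Initial pass — values computed on the first demand:
  sig1 = headl([-4, 2, 7]) = -4
  sig2 = max2(0, -4) = 0
  sig3 = absv(0) = 0
  sig5 = sub(0, 0) = 0
  sig6 = suml([-4, 2, 7]) = 5
  sig7 = sub(0, 5) = -5

Second demand — change propagation:
  sig1: re-runs because src1 [-4, 2, 7]->[2, 6, 3, -6]; new result 2.
  sig2: re-runs because sig1 -4->2; new result 2.
  sig3: re-runs because sig2 0->2; new result 2.
  sig5: re-runs because sig2 0->2; sig3 0->2; new result 0 (unchanged).
  sig6: re-runs because src1 [-4, 2, 7]->[2, 6, 3, -6]; new result 5 (unchanged).
  sig7: re-examined; everything it read last time is the same (sig5 unchanged, sig6 unchanged) — cache -5 kept, no run.

The important point: at sig7 every value read last time is unchanged, so the dirty flag clears without a run.

Run set: sig1, sig2, sig3, sig5, sig6 (5 run).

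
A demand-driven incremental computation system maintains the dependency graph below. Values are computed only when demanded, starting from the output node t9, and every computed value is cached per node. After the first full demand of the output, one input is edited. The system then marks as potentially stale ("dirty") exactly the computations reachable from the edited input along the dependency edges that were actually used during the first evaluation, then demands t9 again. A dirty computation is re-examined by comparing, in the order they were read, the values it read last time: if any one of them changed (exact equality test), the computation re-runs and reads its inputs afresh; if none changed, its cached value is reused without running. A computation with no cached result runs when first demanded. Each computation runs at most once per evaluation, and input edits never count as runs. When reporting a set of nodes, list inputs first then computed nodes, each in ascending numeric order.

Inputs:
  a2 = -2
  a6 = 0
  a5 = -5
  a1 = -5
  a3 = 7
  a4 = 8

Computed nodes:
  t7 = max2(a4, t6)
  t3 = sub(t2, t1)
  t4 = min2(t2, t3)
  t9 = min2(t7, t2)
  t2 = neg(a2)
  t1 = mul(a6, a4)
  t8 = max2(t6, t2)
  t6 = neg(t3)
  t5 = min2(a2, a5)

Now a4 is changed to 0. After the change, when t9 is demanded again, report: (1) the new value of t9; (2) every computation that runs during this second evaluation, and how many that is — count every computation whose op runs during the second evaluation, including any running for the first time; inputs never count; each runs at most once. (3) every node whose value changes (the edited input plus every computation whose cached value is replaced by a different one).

New value of t9: 0.
Computations that run: t1, t7, t9 — 3 in total.
Values that change: a4, t7, t9.
Key observation: the cutoff stops propagation at t3 — its inputs' values are unchanged, so it reuses its cache.

First evaluation (everything demanded from the output):
  t1 = mul(0, 8) = 0
  t2 = neg(-2) = 2
  t3 = sub(2, 0) = 2
  t6 = neg(2) = -2
  t7 = max2(8, -2) = 8
  t9 = min2(8, 2) = 2

Propagation after the edit:
  t1: runs — a4 8->0; result 0 (same value as before).
  t3: checked — values it read are unchanged (t2 unchanged, t1 unchanged); reused cached 2 without running.
  t6: checked — values it read are unchanged (t3 unchanged); reused cached -2 without running.
  t7: runs — a4 8->0; result 0.
  t9: runs — t7 8->0; result 0.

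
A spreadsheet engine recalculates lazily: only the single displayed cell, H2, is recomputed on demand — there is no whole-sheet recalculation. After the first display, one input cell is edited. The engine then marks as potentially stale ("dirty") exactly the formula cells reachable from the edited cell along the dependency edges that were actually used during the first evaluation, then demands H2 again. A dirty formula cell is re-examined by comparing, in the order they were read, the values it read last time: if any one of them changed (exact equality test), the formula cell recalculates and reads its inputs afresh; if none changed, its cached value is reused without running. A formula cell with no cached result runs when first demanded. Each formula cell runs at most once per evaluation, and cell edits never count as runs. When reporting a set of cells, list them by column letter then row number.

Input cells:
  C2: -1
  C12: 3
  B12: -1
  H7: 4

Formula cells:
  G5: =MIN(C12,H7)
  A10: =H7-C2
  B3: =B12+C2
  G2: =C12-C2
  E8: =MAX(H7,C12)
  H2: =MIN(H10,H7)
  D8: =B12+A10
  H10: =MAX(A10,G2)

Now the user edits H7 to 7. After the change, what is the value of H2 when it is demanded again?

New value of H2: 7.

First evaluation (everything demanded from the output):
  A10 = 4 - -1 = 5
  G2 = 3 - -1 = 4
  H10 = MAX(5, 4) = 5
  H2 = MIN(5, 4) = 4

Propagation after the edit:
  A10: runs — H7 4->7; result 8.
  H10: runs — A10 5->8; result 8.
  H2: runs — H10 5->8; H7 4->7; result 7.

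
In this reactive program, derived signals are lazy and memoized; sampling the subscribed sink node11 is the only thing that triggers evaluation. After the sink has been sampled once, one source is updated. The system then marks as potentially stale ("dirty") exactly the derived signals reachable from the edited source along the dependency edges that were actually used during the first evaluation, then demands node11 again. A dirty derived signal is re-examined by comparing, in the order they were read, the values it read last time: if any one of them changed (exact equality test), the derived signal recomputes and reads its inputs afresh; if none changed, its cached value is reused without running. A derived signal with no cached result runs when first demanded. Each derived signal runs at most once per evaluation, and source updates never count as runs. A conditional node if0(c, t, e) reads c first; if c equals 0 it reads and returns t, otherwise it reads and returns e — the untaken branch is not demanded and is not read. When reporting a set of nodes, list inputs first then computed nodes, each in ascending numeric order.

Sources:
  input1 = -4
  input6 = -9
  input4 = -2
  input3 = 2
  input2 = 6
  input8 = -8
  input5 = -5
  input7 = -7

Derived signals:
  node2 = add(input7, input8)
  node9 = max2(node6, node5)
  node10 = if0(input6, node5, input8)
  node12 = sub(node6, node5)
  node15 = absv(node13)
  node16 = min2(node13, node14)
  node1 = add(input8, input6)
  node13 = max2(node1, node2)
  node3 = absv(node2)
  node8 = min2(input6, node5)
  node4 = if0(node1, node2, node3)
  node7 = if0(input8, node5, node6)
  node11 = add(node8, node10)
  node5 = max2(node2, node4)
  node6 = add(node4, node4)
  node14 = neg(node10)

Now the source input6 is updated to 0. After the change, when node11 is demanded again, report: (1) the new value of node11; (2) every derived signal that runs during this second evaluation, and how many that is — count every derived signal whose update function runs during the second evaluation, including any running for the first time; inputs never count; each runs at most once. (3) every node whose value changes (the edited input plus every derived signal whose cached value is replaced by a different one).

First demand of the output computes:
  node1 = add(-8, -9) = -17
  node2 = add(-7, -8) = -15
  node3 = absv(-15) = 15
  node4 = if0(node1=-17 -> else branch node3) = 15
  node5 = max2(-15, 15) = 15
  node8 = min2(-9, 15) = -9
  node10 = if0(input6=-9 -> else branch input8) = -8
  node11 = add(-9, -8) = -17

After the edit, cleaning proceeds:
  node1: a read changed (input6 -9->0) — executes, giving -8.
  node4: a read changed (node1 -17->-8) — executes, giving 15 — identical to its old value.
  node5: dirty, but its reads are unchanged (node2 unchanged, node4 unchanged); cached 15 stands.
  node8: a read changed (input6 -9->0) — executes, giving 0.
  node10: a read changed (input6 -9->0) — executes, giving 15.
  node11: a read changed (node8 -9->0; node10 -8->15) — executes, giving 15.

Note where the cutoff bites: node5 is checked, finds nothing changed, and keeps its cache.

Demanding node11 again yields 15.
5 derived signals run: node1, node4, node8, node10, node11.
The nodes whose values change: input6, node1, node8, node10, node11.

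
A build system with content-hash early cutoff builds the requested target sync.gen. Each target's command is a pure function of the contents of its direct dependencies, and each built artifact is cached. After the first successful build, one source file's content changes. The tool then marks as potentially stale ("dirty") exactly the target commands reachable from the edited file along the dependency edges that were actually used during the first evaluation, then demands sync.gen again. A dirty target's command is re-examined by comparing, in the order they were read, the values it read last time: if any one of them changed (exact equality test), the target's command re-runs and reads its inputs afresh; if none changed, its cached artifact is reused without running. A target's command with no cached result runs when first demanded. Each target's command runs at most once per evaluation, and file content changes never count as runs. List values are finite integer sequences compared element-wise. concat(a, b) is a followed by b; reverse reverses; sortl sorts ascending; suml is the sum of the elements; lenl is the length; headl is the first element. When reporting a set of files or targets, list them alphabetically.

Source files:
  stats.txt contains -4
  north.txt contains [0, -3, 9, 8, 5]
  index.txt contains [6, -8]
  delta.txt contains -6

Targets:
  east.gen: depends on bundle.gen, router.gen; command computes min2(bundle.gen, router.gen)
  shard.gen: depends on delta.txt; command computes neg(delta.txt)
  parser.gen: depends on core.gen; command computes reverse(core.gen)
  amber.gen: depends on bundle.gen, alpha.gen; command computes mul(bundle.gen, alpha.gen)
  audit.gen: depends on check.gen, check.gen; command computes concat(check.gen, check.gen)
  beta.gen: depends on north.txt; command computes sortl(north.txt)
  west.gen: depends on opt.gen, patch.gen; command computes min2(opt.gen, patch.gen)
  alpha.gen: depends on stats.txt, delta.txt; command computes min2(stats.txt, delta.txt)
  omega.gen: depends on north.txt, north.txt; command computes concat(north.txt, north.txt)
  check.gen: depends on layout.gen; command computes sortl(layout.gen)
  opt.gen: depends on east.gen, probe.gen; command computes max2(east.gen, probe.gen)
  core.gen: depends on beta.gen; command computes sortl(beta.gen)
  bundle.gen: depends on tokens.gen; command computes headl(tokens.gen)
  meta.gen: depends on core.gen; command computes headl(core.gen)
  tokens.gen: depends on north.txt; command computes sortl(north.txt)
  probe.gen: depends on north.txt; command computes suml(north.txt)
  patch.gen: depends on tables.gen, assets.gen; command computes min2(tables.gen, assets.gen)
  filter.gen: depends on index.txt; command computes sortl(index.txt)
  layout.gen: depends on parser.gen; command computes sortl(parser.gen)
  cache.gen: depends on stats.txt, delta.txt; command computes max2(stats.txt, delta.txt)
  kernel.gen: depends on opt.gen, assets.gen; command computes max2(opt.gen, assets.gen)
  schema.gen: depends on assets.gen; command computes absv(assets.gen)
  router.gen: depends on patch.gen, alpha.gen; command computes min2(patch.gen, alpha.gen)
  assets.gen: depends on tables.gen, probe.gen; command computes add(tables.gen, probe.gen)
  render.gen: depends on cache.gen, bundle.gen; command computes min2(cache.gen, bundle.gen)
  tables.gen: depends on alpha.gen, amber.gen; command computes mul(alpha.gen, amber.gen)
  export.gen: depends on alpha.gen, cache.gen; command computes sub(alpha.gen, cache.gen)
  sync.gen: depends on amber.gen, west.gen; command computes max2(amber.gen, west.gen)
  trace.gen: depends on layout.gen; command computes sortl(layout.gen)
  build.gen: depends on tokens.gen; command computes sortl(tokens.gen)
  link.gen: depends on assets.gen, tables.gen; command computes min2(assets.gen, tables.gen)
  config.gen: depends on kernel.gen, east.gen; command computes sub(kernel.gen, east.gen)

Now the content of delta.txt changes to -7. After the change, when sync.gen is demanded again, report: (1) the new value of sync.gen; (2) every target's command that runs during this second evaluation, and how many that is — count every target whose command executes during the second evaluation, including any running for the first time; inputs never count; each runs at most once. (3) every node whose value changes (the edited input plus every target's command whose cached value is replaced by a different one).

New value of sync.gen: 21.
Target commands that run: alpha.gen, amber.gen, assets.gen, east.gen, opt.gen, patch.gen, router.gen, sync.gen, tables.gen, west.gen — 10 in total.
Values that change: alpha.gen, amber.gen, assets.gen, delta.txt, east.gen, patch.gen, router.gen, sync.gen, tables.gen, west.gen.

First evaluation (everything demanded from the output):
  alpha.gen = min2(-4, -6) = -6
  probe.gen = suml([0, -3, 9, 8, 5]) = 19
  tokens.gen = sortl([0, -3, 9, 8, 5]) = [-3, 0, 5, 8, 9]
  bundle.gen = headl([-3, 0, 5, 8, 9]) = -3
  amber.gen = mul(-3, -6) = 18
  tables.gen = mul(-6, 18) = -108
  assets.gen = add(-108, 19) = -89
  patch.gen = min2(-108, -89) = -108
  router.gen = min2(-108, -6) = -108
  east.gen = min2(-3, -108) = -108
  opt.gen = max2(-108, 19) = 19
  west.gen = min2(19, -108) = -108
  sync.gen = max2(18, -108) = 18

Propagation after the edit:
  alpha.gen: runs — delta.txt -6->-7; result -7.
  amber.gen: runs — alpha.gen -6->-7; result 21.
  tables.gen: runs — alpha.gen -6->-7; amber.gen 18->21; result -147.
  assets.gen: runs — tables.gen -108->-147; result -128.
  patch.gen: runs — tables.gen -108->-147; assets.gen -89->-128; result -147.
  router.gen: runs — patch.gen -108->-147; alpha.gen -6->-7; result -147.
  east.gen: runs — router.gen -108->-147; result -147.
  opt.gen: runs — east.gen -108->-147; result 19 (same value as before).
  west.gen: runs — patch.gen -108->-147; result -147.
  sync.gen: runs — amber.gen 18->21; west.gen -108->-147; result 21.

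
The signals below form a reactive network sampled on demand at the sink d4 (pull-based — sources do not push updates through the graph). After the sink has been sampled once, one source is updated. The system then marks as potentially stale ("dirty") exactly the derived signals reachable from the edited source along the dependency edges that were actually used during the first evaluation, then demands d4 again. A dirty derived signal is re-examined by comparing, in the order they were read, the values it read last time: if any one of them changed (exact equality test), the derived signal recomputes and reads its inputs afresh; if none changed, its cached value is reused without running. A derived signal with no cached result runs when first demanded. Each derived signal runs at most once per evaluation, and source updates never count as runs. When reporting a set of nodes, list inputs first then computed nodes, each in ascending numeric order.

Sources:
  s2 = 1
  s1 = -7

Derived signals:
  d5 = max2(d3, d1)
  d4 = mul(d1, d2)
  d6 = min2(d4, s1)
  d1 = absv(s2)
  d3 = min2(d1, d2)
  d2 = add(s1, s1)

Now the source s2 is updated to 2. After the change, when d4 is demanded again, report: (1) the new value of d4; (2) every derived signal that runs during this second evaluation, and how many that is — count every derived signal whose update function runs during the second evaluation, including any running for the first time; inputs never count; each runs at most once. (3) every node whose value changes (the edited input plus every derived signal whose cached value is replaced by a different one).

d4 now evaluates to -28.
Run set: d1, d4 (2 run).
Changed values: s2, d1, d4.

Initial pass — values computed on the first demand:
  d1 = absv(1) = 1
  d2 = add(-7, -7) = -14
  d4 = mul(1, -14) = -14

Second demand — change propagation:
  d1: re-runs because s2 1->2; new result 2.
  d4: re-runs because d1 1->2; new result -28.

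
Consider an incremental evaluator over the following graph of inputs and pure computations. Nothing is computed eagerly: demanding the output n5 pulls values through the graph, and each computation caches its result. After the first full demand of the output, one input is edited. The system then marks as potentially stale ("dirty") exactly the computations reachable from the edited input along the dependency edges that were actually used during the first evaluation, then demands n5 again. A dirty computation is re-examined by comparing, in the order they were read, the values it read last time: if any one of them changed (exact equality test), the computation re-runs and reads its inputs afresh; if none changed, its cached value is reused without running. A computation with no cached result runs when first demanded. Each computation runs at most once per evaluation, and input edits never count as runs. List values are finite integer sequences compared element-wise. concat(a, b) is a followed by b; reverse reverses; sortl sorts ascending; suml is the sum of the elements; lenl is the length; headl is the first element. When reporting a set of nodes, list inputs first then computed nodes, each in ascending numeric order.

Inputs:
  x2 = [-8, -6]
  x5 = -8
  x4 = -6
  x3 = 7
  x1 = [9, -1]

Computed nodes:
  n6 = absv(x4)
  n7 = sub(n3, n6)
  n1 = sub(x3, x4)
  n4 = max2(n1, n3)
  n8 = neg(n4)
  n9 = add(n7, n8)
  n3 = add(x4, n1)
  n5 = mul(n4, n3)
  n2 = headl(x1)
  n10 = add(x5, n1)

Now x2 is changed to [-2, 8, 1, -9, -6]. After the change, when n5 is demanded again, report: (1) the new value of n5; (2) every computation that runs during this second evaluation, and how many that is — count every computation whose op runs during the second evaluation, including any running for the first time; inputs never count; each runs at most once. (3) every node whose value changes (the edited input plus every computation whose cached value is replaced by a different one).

Initial pass — values computed on the first demand:
  n1 = sub(7, -6) = 13
  n3 = add(-6, 13) = 7
  n4 = max2(13, 7) = 13
  n5 = mul(13, 7) = 91

Second demand — change propagation:
  no demanded computation ever read x2, so the edit dirties nothing and nothing runs.

The important point: nothing the output needs ever reads x2, so the edit is invisible to it.

n5 now evaluates to 91.
Run set: none (0 run).
Changed values: x2.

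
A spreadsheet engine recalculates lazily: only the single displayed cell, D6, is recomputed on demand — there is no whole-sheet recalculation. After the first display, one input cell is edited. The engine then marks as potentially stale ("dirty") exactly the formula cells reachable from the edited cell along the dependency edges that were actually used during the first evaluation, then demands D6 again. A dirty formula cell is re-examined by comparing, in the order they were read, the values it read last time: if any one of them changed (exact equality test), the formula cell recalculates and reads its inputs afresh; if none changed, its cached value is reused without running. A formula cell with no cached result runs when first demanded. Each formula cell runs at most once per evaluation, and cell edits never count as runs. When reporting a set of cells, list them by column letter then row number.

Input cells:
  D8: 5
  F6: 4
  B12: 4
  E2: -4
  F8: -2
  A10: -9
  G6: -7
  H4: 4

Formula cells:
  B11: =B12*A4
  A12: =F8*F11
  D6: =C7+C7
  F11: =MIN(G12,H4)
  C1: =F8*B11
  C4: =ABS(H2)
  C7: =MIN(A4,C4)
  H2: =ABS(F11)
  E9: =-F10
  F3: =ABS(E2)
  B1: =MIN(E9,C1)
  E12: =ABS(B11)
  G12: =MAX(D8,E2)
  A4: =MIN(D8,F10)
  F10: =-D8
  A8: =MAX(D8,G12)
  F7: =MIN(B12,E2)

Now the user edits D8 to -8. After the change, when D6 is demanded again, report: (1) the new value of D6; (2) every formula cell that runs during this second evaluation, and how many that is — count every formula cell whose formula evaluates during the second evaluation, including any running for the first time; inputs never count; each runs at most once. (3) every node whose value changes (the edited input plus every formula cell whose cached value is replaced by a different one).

First evaluation (everything demanded from the output):
  F10 = -(5) = -5
  A4 = MIN(5, -5) = -5
  G12 = MAX(5, -4) = 5
  F11 = MIN(5, 4) = 4
  H2 = ABS(4) = 4
  C4 = ABS(4) = 4
  C7 = MIN(-5, 4) = -5
  D6 = -5 + -5 = -10

Propagation after the edit:
  F10: runs — D8 5->-8; result 8.
  A4: runs — D8 5->-8; F10 -5->8; result -8.
  G12: runs — D8 5->-8; result -4.
  F11: runs — G12 5->-4; result -4.
  H2: runs — F11 4->-4; result 4 (same value as before).
  C4: checked — values it read are unchanged (H2 unchanged); reused cached 4 without running.
  C7: runs — A4 -5->-8; result -8.
  D6: runs — C7 -5->-8; C7 -5->-8; result -16.

Key observation: the cutoff stops propagation at C4 — its inputs' values are unchanged, so it reuses its cache.

New value of D6: -16.
Formula cells that run: A4, C7, D6, F10, F11, G12, H2 — 7 in total.
Values that change: A4, C7, D6, D8, F10, F11, G12.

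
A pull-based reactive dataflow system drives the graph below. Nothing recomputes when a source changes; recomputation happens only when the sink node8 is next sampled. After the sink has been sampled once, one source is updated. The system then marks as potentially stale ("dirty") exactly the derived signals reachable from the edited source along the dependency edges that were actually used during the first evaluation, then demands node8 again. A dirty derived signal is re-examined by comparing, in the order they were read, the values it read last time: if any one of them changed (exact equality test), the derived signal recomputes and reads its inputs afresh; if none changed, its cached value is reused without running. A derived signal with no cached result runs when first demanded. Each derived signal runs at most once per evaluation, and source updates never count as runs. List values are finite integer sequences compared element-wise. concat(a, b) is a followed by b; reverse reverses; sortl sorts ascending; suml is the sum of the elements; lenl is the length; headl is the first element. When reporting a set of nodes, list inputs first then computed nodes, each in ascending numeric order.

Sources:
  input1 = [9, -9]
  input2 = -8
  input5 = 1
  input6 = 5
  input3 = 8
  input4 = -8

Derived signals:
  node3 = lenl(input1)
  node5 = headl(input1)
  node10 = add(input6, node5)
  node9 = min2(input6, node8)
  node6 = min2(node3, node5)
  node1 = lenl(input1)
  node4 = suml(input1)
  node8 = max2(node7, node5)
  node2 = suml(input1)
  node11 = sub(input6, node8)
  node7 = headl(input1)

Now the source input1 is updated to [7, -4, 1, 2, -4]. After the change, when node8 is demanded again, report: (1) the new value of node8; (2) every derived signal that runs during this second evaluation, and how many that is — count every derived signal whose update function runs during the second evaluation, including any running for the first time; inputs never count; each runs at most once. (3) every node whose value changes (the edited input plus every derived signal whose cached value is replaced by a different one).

First evaluation (everything demanded from the output):
  node5 = headl([9, -9]) = 9
  node7 = headl([9, -9]) = 9
  node8 = max2(9, 9) = 9

Propagation after the edit:
  node5: runs — input1 [9, -9]->[7, -4, 1, 2, -4]; result 7.
  node7: runs — input1 [9, -9]->[7, -4, 1, 2, -4]; result 7.
  node8: runs — node7 9->7; node5 9->7; result 7.

New value of node8: 7.
Derived signals that run: node5, node7, node8 — 3 in total.
Values that change: input1, node5, node7, node8.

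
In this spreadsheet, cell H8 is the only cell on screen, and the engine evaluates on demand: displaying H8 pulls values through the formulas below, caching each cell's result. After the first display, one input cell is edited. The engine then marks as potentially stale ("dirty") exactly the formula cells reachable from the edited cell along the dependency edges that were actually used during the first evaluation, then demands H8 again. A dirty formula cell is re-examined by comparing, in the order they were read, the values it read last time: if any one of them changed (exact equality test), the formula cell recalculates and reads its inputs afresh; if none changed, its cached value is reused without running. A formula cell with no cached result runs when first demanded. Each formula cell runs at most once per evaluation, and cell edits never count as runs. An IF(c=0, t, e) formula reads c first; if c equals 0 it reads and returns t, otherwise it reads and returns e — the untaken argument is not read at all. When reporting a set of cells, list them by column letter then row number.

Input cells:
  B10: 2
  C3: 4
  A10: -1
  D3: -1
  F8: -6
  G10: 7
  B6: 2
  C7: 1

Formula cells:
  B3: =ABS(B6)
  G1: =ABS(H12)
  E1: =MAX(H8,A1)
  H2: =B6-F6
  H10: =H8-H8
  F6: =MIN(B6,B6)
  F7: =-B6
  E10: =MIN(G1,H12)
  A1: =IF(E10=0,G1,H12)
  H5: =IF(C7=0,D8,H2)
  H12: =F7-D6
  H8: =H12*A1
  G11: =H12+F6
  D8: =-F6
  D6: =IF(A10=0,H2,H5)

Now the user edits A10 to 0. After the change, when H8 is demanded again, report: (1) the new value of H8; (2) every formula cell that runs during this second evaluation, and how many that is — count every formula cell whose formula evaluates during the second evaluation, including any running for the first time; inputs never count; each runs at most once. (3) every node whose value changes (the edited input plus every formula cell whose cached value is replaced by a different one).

Initial pass — values computed on the first demand:
  F6 = MIN(2, 2) = 2
  F7 = -(2) = -2
  H2 = 2 - 2 = 0
  H5 = IF(C7=0: C7=1 -> else branch H2) = 0
  D6 = IF(A10=0: A10=-1 -> else branch H5) = 0
  H12 = -2 - 0 = -2
  G1 = ABS(-2) = 2
  E10 = MIN(2, -2) = -2
  A1 = IF(E10=0: E10=-2 -> else branch H12) = -2
  H8 = -2 * -2 = 4

Second demand — change propagation:
  D6: re-runs because A10 -1->0; new result 0 (unchanged).
  H12: re-examined; everything it read last time is the same (F7 unchanged, D6 unchanged) — cache -2 kept, no run.
  G1: re-examined; everything it read last time is the same (H12 unchanged) — cache 2 kept, no run.
  E10: re-examined; everything it read last time is the same (G1 unchanged, H12 unchanged) — cache -2 kept, no run.
  A1: re-examined; everything it read last time is the same (E10 unchanged, H12 unchanged) — cache -2 kept, no run.
  H8: re-examined; everything it read last time is the same (H12 unchanged, A1 unchanged) — cache 4 kept, no run.

The important point: D6 recomputes to an identical value, and the output ends up unchanged.

H8 now evaluates to 4.
Run set: D6 (1 run).
Changed values: A10.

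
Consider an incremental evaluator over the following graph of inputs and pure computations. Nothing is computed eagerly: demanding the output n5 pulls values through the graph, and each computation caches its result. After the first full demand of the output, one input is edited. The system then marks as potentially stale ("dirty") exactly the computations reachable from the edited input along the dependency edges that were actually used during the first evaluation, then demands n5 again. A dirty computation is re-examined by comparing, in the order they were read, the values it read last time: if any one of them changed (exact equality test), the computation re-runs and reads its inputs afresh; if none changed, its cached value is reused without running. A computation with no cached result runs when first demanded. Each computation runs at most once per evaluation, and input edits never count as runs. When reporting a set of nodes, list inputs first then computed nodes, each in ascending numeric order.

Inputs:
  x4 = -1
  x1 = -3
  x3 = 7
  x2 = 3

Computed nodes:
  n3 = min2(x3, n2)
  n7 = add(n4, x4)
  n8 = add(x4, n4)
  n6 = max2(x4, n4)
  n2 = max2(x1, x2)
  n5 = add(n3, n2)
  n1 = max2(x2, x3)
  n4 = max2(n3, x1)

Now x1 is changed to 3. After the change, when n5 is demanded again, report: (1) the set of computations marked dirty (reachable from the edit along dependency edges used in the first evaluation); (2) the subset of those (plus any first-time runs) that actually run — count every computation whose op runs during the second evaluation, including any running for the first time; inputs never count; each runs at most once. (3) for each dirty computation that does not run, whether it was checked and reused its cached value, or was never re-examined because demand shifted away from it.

Dirty set: n2, n3, n5.
Run set: n2 (1 run).
Re-examined without running (cache reused): n3, n5.
The important point: n2 recomputes to an identical value, and the output ends up unchanged.

Initial pass — values computed on the first demand:
  n2 = max2(-3, 3) = 3
  n3 = min2(7, 3) = 3
  n5 = add(3, 3) = 6

Second demand — change propagation:
  n2: re-runs because x1 -3->3; new result 3 (unchanged).
  n3: re-examined; everything it read last time is the same (x3 unchanged, n2 unchanged) — cache 3 kept, no run.
  n5: re-examined; everything it read last time is the same (n3 unchanged, n2 unchanged) — cache 6 kept, no run.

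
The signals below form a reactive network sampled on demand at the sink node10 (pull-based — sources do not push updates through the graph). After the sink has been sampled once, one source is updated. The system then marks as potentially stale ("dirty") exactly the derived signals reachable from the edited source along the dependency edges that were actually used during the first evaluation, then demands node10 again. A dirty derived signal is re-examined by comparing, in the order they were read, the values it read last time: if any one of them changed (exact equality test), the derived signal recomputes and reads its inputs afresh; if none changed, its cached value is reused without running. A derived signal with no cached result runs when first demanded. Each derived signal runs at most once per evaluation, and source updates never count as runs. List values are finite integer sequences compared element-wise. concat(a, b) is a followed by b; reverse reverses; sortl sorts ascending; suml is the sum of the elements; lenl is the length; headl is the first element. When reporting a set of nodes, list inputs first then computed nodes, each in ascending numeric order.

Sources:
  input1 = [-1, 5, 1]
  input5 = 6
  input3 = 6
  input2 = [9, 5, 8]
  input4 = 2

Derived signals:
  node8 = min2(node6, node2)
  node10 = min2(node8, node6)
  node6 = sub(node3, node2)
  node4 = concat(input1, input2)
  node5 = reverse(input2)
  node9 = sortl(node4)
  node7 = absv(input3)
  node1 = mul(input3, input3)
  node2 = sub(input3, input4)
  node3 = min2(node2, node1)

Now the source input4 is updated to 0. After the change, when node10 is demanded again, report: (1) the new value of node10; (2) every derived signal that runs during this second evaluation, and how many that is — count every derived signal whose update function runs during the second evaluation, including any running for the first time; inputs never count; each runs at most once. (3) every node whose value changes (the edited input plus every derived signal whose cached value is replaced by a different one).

Initial pass — values computed on the first demand:
  node1 = mul(6, 6) = 36
  node2 = sub(6, 2) = 4
  node3 = min2(4, 36) = 4
  node6 = sub(4, 4) = 0
  node8 = min2(0, 4) = 0
  node10 = min2(0, 0) = 0

Second demand — change propagation:
  node2: re-runs because input4 2->0; new result 6.
  node3: re-runs because node2 4->6; new result 6.
  node6: re-runs because node3 4->6; node2 4->6; new result 0 (unchanged).
  node8: re-runs because node2 4->6; new result 0 (unchanged).
  node10: re-examined; everything it read last time is the same (node8 unchanged, node6 unchanged) — cache 0 kept, no run.

The important point: at node10 every value read last time is unchanged, so the dirty flag clears without a run.

node10 now evaluates to 0.
Run set: node2, node3, node6, node8 (4 run).
Changed values: input4, node2, node3.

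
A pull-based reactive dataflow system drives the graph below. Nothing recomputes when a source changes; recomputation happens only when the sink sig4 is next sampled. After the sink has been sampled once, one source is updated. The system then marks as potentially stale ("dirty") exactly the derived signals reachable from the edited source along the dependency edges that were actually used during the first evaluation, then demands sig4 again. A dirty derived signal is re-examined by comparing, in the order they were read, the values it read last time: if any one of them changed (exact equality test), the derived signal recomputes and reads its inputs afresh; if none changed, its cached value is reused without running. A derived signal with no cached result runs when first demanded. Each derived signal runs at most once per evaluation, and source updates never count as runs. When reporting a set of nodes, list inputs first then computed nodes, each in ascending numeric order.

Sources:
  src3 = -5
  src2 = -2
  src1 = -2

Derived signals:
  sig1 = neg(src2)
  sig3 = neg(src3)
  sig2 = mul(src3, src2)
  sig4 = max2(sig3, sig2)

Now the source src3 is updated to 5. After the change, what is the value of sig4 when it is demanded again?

First evaluation (everything demanded from the output):
  sig2 = mul(-5, -2) = 10
  sig3 = neg(-5) = 5
  sig4 = max2(5, 10) = 10

Propagation after the edit:
  sig2: runs — src3 -5->5; result -10.
  sig3: runs — src3 -5->5; result -5.
  sig4: runs — sig3 5->-5; sig2 10->-10; result -5.

New value of sig4: -5.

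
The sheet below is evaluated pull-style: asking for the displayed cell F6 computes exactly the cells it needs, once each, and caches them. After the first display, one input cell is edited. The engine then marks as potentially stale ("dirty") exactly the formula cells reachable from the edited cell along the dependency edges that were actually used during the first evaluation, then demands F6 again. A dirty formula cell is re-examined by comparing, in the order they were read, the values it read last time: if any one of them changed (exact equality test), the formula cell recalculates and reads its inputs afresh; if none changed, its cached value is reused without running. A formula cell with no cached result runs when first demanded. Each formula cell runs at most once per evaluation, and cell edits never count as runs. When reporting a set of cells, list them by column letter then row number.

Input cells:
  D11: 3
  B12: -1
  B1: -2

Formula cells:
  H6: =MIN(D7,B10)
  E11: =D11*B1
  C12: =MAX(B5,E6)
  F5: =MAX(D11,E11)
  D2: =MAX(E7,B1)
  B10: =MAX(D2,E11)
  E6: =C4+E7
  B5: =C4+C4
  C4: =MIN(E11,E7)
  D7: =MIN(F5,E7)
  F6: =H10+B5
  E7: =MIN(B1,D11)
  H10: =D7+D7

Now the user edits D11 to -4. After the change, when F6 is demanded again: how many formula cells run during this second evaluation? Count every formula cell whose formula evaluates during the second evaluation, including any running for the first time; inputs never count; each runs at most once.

First demand of the output computes:
  E7 = MIN(-2, 3) = -2
  E11 = 3 * -2 = -6
  C4 = MIN(-6, -2) = -6
  B5 = -6 + -6 = -12
  F5 = MAX(3, -6) = 3
  D7 = MIN(3, -2) = -2
  H10 = -2 + -2 = -4
  F6 = -4 + -12 = -16

After the edit, cleaning proceeds:
  E7: a read changed (D11 3->-4) — executes, giving -4.
  E11: a read changed (D11 3->-4) — executes, giving 8.
  C4: a read changed (E11 -6->8; E7 -2->-4) — executes, giving -4.
  B5: a read changed (C4 -6->-4; C4 -6->-4) — executes, giving -8.
  F5: a read changed (D11 3->-4; E11 -6->8) — executes, giving 8.
  D7: a read changed (F5 3->8; E7 -2->-4) — executes, giving -4.
  H10: a read changed (D7 -2->-4; D7 -2->-4) — executes, giving -8.
  F6: a read changed (H10 -4->-8; B5 -12->-8) — executes, giving -16 — identical to its old value.

8 formula cells run: B5, C4, D7, E7, E11, F5, F6, H10.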